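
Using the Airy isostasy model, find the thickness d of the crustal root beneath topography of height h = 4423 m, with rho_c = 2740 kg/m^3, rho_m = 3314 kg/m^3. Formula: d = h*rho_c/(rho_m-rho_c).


rho_m - rho_c = 3314 - 2740 = 574
d = 4423 * 2740 / 574
= 12119020 / 574
= 21113.28 m

21113.28


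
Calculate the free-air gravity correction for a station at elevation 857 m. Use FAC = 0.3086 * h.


FAC = 0.3086 * h
= 0.3086 * 857
= 264.4702 mGal

264.4702


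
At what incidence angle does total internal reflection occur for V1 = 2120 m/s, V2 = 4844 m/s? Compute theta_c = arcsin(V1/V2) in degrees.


V1/V2 = 2120/4844 = 0.437655
theta_c = arcsin(0.437655) = 25.9543 degrees

25.9543


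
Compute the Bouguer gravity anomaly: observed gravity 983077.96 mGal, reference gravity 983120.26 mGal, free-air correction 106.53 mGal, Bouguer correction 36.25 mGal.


BA = g_obs - g_ref + FAC - BC
= 983077.96 - 983120.26 + 106.53 - 36.25
= 27.98 mGal

27.98


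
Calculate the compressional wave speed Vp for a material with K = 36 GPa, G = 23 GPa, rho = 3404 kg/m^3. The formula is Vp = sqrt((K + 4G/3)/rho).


First compute the effective modulus:
K + 4G/3 = 36e9 + 4*23e9/3 = 66666666666.67 Pa
Then divide by density:
66666666666.67 / 3404 = 19584802.1935 Pa/(kg/m^3)
Take the square root:
Vp = sqrt(19584802.1935) = 4425.47 m/s

4425.47


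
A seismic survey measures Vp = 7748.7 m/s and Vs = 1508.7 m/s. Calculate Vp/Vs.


Vp/Vs = 7748.7 / 1508.7
= 5.136

5.136


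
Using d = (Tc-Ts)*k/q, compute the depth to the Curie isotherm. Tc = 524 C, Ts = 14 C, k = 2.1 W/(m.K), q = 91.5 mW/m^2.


T_Curie - T_surf = 524 - 14 = 510 C
Convert q to W/m^2: 91.5 mW/m^2 = 0.0915 W/m^2
d = 510 * 2.1 / 0.0915 = 11704.92 m

11704.92


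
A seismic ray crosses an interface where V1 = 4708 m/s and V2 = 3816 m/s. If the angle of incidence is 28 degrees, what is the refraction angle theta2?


sin(theta1) = sin(28 deg) = 0.469472
sin(theta2) = V2/V1 * sin(theta1) = 3816/4708 * 0.469472 = 0.380523
theta2 = arcsin(0.380523) = 22.3661 degrees

22.3661


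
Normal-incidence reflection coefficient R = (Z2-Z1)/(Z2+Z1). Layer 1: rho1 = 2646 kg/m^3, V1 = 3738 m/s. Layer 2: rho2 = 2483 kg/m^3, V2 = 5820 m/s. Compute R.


Z1 = 2646 * 3738 = 9890748
Z2 = 2483 * 5820 = 14451060
R = (14451060 - 9890748) / (14451060 + 9890748) = 4560312 / 24341808 = 0.1873

0.1873


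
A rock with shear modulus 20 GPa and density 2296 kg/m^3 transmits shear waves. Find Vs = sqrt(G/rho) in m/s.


Convert G to Pa: G = 20e9 Pa
Compute G/rho = 20e9 / 2296 = 8710801.3937
Vs = sqrt(8710801.3937) = 2951.41 m/s

2951.41


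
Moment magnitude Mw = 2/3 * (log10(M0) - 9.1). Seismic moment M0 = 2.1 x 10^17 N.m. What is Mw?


log10(M0) = log10(2.1 x 10^17) = 17.3222
Mw = 2/3 * (17.3222 - 9.1)
= 2/3 * 8.2222
= 5.48

5.48


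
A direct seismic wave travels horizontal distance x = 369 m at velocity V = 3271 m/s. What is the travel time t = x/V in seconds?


t = x / V
= 369 / 3271
= 0.1128 s

0.1128


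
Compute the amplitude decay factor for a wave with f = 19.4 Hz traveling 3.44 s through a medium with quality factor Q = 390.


pi*f*t/Q = pi*19.4*3.44/390 = 0.537583
A/A0 = exp(-0.537583) = 0.584159

0.584159


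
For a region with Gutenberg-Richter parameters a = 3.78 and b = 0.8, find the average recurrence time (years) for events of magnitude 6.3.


log10(N) = 3.78 - 0.8*6.3 = -1.26
N = 10^-1.26 = 0.054954
T = 1/N = 1/0.054954 = 18.197 years

18.197


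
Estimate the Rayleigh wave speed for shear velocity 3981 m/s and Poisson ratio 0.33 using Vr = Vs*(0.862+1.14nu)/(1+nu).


Numerator factor = 0.862 + 1.14*0.33 = 1.2382
Denominator = 1 + 0.33 = 1.33
Vr = 3981 * 1.2382 / 1.33 = 3706.22 m/s

3706.22


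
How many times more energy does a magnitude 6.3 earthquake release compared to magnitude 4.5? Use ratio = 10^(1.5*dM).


M2 - M1 = 6.3 - 4.5 = 1.8
1.5 * 1.8 = 2.7
ratio = 10^2.7 = 501.19

501.19


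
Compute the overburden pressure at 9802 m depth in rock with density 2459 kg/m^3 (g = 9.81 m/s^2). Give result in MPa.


P = rho * g * z / 1e6
= 2459 * 9.81 * 9802 / 1e6
= 236451587.58 / 1e6
= 236.4516 MPa

236.4516


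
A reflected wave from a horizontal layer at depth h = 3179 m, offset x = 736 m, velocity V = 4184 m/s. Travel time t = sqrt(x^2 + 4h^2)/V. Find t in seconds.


x^2 + 4h^2 = 736^2 + 4*3179^2 = 541696 + 40424164 = 40965860
sqrt(40965860) = 6400.4578
t = 6400.4578 / 4184 = 1.5297 s

1.5297


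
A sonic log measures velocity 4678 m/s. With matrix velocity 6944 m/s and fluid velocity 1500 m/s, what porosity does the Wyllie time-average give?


1/V - 1/Vm = 1/4678 - 1/6944 = 6.976e-05
1/Vf - 1/Vm = 1/1500 - 1/6944 = 0.00052266
phi = 6.976e-05 / 0.00052266 = 0.1335

0.1335


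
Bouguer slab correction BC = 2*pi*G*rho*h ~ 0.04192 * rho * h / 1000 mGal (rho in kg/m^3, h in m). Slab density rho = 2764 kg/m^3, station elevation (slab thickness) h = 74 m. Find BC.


BC = 0.04192 * rho * h / 1000
= 0.04192 * 2764 * 74 / 1000
= 8.5741 mGal

8.5741


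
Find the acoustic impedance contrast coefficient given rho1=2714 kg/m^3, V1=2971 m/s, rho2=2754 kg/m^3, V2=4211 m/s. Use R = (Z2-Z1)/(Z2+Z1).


Z1 = 2714 * 2971 = 8063294
Z2 = 2754 * 4211 = 11597094
R = (11597094 - 8063294) / (11597094 + 8063294) = 3533800 / 19660388 = 0.1797

0.1797


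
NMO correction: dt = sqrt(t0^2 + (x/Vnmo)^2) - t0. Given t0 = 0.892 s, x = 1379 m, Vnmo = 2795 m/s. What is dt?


x/Vnmo = 1379/2795 = 0.493381
(x/Vnmo)^2 = 0.243425
t0^2 = 0.795664
sqrt(0.795664 + 0.243425) = 1.019357
dt = 1.019357 - 0.892 = 0.127357

0.127357


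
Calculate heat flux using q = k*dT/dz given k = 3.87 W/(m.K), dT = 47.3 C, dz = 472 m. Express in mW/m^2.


q = k * dT / dz * 1000
= 3.87 * 47.3 / 472 * 1000
= 0.38782 * 1000
= 387.8199 mW/m^2

387.8199


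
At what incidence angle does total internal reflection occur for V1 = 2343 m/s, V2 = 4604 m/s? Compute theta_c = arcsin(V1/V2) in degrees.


V1/V2 = 2343/4604 = 0.508905
theta_c = arcsin(0.508905) = 30.5909 degrees

30.5909


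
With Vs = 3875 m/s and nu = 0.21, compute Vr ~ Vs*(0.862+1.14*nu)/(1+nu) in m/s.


Numerator factor = 0.862 + 1.14*0.21 = 1.1014
Denominator = 1 + 0.21 = 1.21
Vr = 3875 * 1.1014 / 1.21 = 3527.21 m/s

3527.21


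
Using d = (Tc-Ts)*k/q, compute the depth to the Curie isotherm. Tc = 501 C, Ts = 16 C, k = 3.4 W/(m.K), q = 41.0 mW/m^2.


T_Curie - T_surf = 501 - 16 = 485 C
Convert q to W/m^2: 41.0 mW/m^2 = 0.041 W/m^2
d = 485 * 3.4 / 0.041 = 40219.51 m

40219.51


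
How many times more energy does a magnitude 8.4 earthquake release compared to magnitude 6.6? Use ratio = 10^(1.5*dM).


M2 - M1 = 8.4 - 6.6 = 1.8
1.5 * 1.8 = 2.7
ratio = 10^2.7 = 501.19

501.19


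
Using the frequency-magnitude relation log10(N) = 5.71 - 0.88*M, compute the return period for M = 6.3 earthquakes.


log10(N) = 5.71 - 0.88*6.3 = 0.166
N = 10^0.166 = 1.465548
T = 1/N = 1/1.465548 = 0.6823 years

0.6823


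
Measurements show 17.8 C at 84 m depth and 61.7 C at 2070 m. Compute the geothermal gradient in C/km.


dT = 61.7 - 17.8 = 43.9 C
dz = 2070 - 84 = 1986 m
gradient = dT/dz * 1000 = 43.9/1986 * 1000 = 22.1047 C/km

22.1047


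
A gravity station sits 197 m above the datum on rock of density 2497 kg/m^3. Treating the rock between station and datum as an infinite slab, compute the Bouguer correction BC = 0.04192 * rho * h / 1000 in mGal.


BC = 0.04192 * rho * h / 1000
= 0.04192 * 2497 * 197 / 1000
= 20.6208 mGal

20.6208


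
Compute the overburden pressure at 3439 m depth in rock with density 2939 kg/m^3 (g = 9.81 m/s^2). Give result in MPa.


P = rho * g * z / 1e6
= 2939 * 9.81 * 3439 / 1e6
= 99151838.01 / 1e6
= 99.1518 MPa

99.1518


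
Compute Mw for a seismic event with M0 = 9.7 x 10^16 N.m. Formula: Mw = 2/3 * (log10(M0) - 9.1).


log10(M0) = log10(9.7 x 10^16) = 16.9868
Mw = 2/3 * (16.9868 - 9.1)
= 2/3 * 7.8868
= 5.26

5.26


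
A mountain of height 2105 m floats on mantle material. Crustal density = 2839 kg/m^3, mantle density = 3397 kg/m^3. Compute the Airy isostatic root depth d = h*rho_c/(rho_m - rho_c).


rho_m - rho_c = 3397 - 2839 = 558
d = 2105 * 2839 / 558
= 5976095 / 558
= 10709.85 m

10709.85


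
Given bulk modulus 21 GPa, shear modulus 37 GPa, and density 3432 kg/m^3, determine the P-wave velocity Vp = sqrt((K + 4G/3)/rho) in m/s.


First compute the effective modulus:
K + 4G/3 = 21e9 + 4*37e9/3 = 70333333333.33 Pa
Then divide by density:
70333333333.33 / 3432 = 20493395.4934 Pa/(kg/m^3)
Take the square root:
Vp = sqrt(20493395.4934) = 4526.96 m/s

4526.96


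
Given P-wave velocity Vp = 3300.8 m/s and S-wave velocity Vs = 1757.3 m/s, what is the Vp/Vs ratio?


Vp/Vs = 3300.8 / 1757.3
= 1.8783

1.8783


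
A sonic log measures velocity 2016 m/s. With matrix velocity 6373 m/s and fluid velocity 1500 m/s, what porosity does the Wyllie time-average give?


1/V - 1/Vm = 1/2016 - 1/6373 = 0.00033912
1/Vf - 1/Vm = 1/1500 - 1/6373 = 0.00050975
phi = 0.00033912 / 0.00050975 = 0.6653

0.6653


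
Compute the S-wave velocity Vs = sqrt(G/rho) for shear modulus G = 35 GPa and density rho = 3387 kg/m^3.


Convert G to Pa: G = 35e9 Pa
Compute G/rho = 35e9 / 3387 = 10333628.5799
Vs = sqrt(10333628.5799) = 3214.6 m/s

3214.6


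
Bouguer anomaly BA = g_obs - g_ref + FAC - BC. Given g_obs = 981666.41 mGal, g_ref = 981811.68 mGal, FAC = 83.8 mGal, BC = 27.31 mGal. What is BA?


BA = g_obs - g_ref + FAC - BC
= 981666.41 - 981811.68 + 83.8 - 27.31
= -88.78 mGal

-88.78


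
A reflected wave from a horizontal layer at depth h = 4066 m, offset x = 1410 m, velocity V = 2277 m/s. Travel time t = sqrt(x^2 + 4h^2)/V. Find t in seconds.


x^2 + 4h^2 = 1410^2 + 4*4066^2 = 1988100 + 66129424 = 68117524
sqrt(68117524) = 8253.3341
t = 8253.3341 / 2277 = 3.6247 s

3.6247


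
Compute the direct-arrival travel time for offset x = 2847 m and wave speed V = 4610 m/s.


t = x / V
= 2847 / 4610
= 0.6176 s

0.6176


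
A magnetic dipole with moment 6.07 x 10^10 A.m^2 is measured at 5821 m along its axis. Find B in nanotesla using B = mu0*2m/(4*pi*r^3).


m = 6.07 x 10^10 = 60700000000 A.m^2
2m = 121400000000 A.m^2
r^3 = 5821^3 = 197239002661
B = (4pi*10^-7) * 121400000000 / (4*pi * 197239002661) * 1e9
= 152555.739258 / 2478578407044.7 * 1e9
= 61.5497 nT

61.5497


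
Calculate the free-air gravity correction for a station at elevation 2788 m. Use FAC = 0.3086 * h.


FAC = 0.3086 * h
= 0.3086 * 2788
= 860.3768 mGal

860.3768


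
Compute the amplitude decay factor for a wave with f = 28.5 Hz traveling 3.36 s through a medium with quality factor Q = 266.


pi*f*t/Q = pi*28.5*3.36/266 = 1.130973
A/A0 = exp(-1.130973) = 0.322719

0.322719


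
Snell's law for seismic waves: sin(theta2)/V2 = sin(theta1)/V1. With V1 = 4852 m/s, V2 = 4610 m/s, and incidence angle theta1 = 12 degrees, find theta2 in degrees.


sin(theta1) = sin(12 deg) = 0.207912
sin(theta2) = V2/V1 * sin(theta1) = 4610/4852 * 0.207912 = 0.197542
theta2 = arcsin(0.197542) = 11.3932 degrees

11.3932


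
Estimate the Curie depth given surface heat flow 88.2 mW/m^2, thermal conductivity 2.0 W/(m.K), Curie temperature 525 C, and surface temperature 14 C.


T_Curie - T_surf = 525 - 14 = 511 C
Convert q to W/m^2: 88.2 mW/m^2 = 0.0882 W/m^2
d = 511 * 2.0 / 0.0882 = 11587.3 m

11587.3


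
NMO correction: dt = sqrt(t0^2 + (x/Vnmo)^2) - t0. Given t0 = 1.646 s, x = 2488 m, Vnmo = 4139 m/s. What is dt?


x/Vnmo = 2488/4139 = 0.601111
(x/Vnmo)^2 = 0.361335
t0^2 = 2.709316
sqrt(2.709316 + 0.361335) = 1.752327
dt = 1.752327 - 1.646 = 0.106327

0.106327


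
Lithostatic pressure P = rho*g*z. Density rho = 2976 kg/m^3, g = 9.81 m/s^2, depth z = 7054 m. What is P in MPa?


P = rho * g * z / 1e6
= 2976 * 9.81 * 7054 / 1e6
= 205938426.24 / 1e6
= 205.9384 MPa

205.9384


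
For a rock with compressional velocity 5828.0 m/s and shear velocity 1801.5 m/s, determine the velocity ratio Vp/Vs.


Vp/Vs = 5828.0 / 1801.5
= 3.2351

3.2351


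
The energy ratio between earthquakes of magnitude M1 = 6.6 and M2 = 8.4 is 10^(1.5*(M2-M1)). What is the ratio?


M2 - M1 = 8.4 - 6.6 = 1.8
1.5 * 1.8 = 2.7
ratio = 10^2.7 = 501.19

501.19


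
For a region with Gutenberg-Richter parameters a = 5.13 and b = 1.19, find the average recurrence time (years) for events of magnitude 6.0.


log10(N) = 5.13 - 1.19*6.0 = -2.01
N = 10^-2.01 = 0.009772
T = 1/N = 1/0.009772 = 102.3293 years

102.3293


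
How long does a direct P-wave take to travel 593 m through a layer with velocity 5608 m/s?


t = x / V
= 593 / 5608
= 0.1057 s

0.1057


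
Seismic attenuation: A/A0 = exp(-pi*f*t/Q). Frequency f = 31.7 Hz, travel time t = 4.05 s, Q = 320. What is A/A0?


pi*f*t/Q = pi*31.7*4.05/320 = 1.260417
A/A0 = exp(-1.260417) = 0.283536

0.283536


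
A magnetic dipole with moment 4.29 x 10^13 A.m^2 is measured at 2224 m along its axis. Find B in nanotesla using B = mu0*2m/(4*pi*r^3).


m = 4.29 x 10^13 = 42900000000000 A.m^2
2m = 85800000000000 A.m^2
r^3 = 2224^3 = 11000295424
B = (4pi*10^-7) * 85800000000000 / (4*pi * 11000295424) * 1e9
= 107819459.871202 / 138233789165.42 * 1e9
= 779979.0523 nT

779979.0523


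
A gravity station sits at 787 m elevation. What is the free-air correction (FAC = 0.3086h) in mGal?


FAC = 0.3086 * h
= 0.3086 * 787
= 242.8682 mGal

242.8682


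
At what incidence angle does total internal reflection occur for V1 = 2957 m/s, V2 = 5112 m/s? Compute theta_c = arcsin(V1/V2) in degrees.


V1/V2 = 2957/5112 = 0.578443
theta_c = arcsin(0.578443) = 35.3411 degrees

35.3411


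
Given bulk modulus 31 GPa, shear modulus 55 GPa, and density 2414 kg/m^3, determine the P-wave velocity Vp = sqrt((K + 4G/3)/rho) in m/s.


First compute the effective modulus:
K + 4G/3 = 31e9 + 4*55e9/3 = 104333333333.33 Pa
Then divide by density:
104333333333.33 / 2414 = 43220104.9434 Pa/(kg/m^3)
Take the square root:
Vp = sqrt(43220104.9434) = 6574.2 m/s

6574.2


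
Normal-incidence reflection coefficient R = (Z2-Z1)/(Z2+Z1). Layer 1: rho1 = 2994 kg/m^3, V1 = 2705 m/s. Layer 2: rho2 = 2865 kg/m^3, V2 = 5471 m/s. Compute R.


Z1 = 2994 * 2705 = 8098770
Z2 = 2865 * 5471 = 15674415
R = (15674415 - 8098770) / (15674415 + 8098770) = 7575645 / 23773185 = 0.3187

0.3187


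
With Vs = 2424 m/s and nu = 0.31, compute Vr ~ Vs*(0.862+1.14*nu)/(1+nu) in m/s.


Numerator factor = 0.862 + 1.14*0.31 = 1.2154
Denominator = 1 + 0.31 = 1.31
Vr = 2424 * 1.2154 / 1.31 = 2248.95 m/s

2248.95


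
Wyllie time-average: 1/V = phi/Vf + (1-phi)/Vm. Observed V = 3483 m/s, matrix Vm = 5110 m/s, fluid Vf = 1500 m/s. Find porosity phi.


1/V - 1/Vm = 1/3483 - 1/5110 = 9.141e-05
1/Vf - 1/Vm = 1/1500 - 1/5110 = 0.00047097
phi = 9.141e-05 / 0.00047097 = 0.1941

0.1941


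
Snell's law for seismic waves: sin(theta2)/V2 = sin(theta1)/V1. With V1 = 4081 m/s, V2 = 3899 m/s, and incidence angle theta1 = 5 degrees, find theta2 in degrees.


sin(theta1) = sin(5 deg) = 0.087156
sin(theta2) = V2/V1 * sin(theta1) = 3899/4081 * 0.087156 = 0.083269
theta2 = arcsin(0.083269) = 4.7765 degrees

4.7765


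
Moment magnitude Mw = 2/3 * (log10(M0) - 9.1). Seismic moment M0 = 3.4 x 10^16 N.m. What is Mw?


log10(M0) = log10(3.4 x 10^16) = 16.5315
Mw = 2/3 * (16.5315 - 9.1)
= 2/3 * 7.4315
= 4.95

4.95


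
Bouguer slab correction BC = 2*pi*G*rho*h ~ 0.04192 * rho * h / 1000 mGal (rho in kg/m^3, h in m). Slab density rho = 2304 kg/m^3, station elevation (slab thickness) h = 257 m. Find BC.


BC = 0.04192 * rho * h / 1000
= 0.04192 * 2304 * 257 / 1000
= 24.822 mGal

24.822


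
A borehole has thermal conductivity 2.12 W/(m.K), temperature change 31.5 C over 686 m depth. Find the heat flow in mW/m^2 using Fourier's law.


q = k * dT / dz * 1000
= 2.12 * 31.5 / 686 * 1000
= 0.097347 * 1000
= 97.3469 mW/m^2

97.3469


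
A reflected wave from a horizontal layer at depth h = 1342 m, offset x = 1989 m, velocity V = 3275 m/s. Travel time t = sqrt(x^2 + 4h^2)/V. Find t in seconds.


x^2 + 4h^2 = 1989^2 + 4*1342^2 = 3956121 + 7203856 = 11159977
sqrt(11159977) = 3340.6552
t = 3340.6552 / 3275 = 1.02 s

1.02


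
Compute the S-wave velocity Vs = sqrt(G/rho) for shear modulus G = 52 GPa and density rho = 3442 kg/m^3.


Convert G to Pa: G = 52e9 Pa
Compute G/rho = 52e9 / 3442 = 15107495.6421
Vs = sqrt(15107495.6421) = 3886.84 m/s

3886.84


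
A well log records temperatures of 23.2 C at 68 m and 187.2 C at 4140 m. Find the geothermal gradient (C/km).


dT = 187.2 - 23.2 = 164.0 C
dz = 4140 - 68 = 4072 m
gradient = dT/dz * 1000 = 164.0/4072 * 1000 = 40.275 C/km

40.275


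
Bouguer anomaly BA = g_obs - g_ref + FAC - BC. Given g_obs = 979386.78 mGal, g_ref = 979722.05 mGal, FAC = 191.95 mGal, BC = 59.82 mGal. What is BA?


BA = g_obs - g_ref + FAC - BC
= 979386.78 - 979722.05 + 191.95 - 59.82
= -203.14 mGal

-203.14


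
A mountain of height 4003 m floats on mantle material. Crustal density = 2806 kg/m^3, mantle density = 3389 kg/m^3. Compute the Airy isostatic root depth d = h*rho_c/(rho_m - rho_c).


rho_m - rho_c = 3389 - 2806 = 583
d = 4003 * 2806 / 583
= 11232418 / 583
= 19266.58 m

19266.58


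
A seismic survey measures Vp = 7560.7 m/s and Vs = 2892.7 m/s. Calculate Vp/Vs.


Vp/Vs = 7560.7 / 2892.7
= 2.6137

2.6137


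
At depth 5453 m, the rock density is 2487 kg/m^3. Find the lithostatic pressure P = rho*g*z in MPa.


P = rho * g * z / 1e6
= 2487 * 9.81 * 5453 / 1e6
= 133039403.91 / 1e6
= 133.0394 MPa

133.0394


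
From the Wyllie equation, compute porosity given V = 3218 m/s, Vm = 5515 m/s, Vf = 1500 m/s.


1/V - 1/Vm = 1/3218 - 1/5515 = 0.00012943
1/Vf - 1/Vm = 1/1500 - 1/5515 = 0.00048534
phi = 0.00012943 / 0.00048534 = 0.2667

0.2667


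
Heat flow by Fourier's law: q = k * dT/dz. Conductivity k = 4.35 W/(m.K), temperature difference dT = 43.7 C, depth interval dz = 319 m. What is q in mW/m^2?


q = k * dT / dz * 1000
= 4.35 * 43.7 / 319 * 1000
= 0.595909 * 1000
= 595.9091 mW/m^2

595.9091


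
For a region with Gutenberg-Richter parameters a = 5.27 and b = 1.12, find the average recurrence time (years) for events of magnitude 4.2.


log10(N) = 5.27 - 1.12*4.2 = 0.566
N = 10^0.566 = 3.68129
T = 1/N = 1/3.68129 = 0.2716 years

0.2716


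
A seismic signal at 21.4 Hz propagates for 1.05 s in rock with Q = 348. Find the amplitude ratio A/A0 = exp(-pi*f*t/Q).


pi*f*t/Q = pi*21.4*1.05/348 = 0.202849
A/A0 = exp(-0.202849) = 0.816401

0.816401


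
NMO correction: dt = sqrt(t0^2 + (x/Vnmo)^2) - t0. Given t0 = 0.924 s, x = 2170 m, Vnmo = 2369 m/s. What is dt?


x/Vnmo = 2170/2369 = 0.915998
(x/Vnmo)^2 = 0.839053
t0^2 = 0.853776
sqrt(0.853776 + 0.839053) = 1.301088
dt = 1.301088 - 0.924 = 0.377088

0.377088


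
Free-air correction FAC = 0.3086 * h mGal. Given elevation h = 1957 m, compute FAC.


FAC = 0.3086 * h
= 0.3086 * 1957
= 603.9302 mGal

603.9302


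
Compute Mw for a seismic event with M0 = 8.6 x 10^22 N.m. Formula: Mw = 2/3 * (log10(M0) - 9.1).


log10(M0) = log10(8.6 x 10^22) = 22.9345
Mw = 2/3 * (22.9345 - 9.1)
= 2/3 * 13.8345
= 9.22

9.22


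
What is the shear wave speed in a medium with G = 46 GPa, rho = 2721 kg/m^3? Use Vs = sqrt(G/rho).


Convert G to Pa: G = 46e9 Pa
Compute G/rho = 46e9 / 2721 = 16905549.4304
Vs = sqrt(16905549.4304) = 4111.64 m/s

4111.64


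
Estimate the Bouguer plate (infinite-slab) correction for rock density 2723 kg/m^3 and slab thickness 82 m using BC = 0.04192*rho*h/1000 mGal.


BC = 0.04192 * rho * h / 1000
= 0.04192 * 2723 * 82 / 1000
= 9.3601 mGal

9.3601


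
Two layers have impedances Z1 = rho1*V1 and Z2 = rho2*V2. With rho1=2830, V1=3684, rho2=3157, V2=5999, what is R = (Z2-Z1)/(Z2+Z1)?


Z1 = 2830 * 3684 = 10425720
Z2 = 3157 * 5999 = 18938843
R = (18938843 - 10425720) / (18938843 + 10425720) = 8513123 / 29364563 = 0.2899

0.2899


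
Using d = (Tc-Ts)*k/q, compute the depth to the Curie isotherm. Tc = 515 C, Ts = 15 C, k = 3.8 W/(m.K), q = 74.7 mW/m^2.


T_Curie - T_surf = 515 - 15 = 500 C
Convert q to W/m^2: 74.7 mW/m^2 = 0.0747 W/m^2
d = 500 * 3.8 / 0.0747 = 25435.07 m

25435.07


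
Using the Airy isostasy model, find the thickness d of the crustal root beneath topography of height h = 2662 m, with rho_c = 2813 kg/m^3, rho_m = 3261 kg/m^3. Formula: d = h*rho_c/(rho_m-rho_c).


rho_m - rho_c = 3261 - 2813 = 448
d = 2662 * 2813 / 448
= 7488206 / 448
= 16714.75 m

16714.75


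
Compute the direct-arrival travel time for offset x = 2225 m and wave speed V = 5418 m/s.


t = x / V
= 2225 / 5418
= 0.4107 s

0.4107


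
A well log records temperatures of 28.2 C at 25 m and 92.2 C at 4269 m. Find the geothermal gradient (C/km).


dT = 92.2 - 28.2 = 64.0 C
dz = 4269 - 25 = 4244 m
gradient = dT/dz * 1000 = 64.0/4244 * 1000 = 15.0801 C/km

15.0801


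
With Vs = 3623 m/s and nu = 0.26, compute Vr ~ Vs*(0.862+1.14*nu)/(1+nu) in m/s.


Numerator factor = 0.862 + 1.14*0.26 = 1.1584
Denominator = 1 + 0.26 = 1.26
Vr = 3623 * 1.1584 / 1.26 = 3330.86 m/s

3330.86


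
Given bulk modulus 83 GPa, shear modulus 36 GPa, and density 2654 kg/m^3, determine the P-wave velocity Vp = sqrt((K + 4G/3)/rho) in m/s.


First compute the effective modulus:
K + 4G/3 = 83e9 + 4*36e9/3 = 131000000000.0 Pa
Then divide by density:
131000000000.0 / 2654 = 49359457.4228 Pa/(kg/m^3)
Take the square root:
Vp = sqrt(49359457.4228) = 7025.63 m/s

7025.63


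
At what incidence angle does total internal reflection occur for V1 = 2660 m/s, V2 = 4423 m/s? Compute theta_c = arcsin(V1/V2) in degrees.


V1/V2 = 2660/4423 = 0.601402
theta_c = arcsin(0.601402) = 36.9704 degrees

36.9704


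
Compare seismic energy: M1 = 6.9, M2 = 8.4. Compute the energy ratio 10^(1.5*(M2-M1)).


M2 - M1 = 8.4 - 6.9 = 1.5
1.5 * 1.5 = 2.25
ratio = 10^2.25 = 177.83

177.83


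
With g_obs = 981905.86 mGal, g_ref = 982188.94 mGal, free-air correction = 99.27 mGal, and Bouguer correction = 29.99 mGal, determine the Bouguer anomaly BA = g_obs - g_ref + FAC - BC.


BA = g_obs - g_ref + FAC - BC
= 981905.86 - 982188.94 + 99.27 - 29.99
= -213.8 mGal

-213.8


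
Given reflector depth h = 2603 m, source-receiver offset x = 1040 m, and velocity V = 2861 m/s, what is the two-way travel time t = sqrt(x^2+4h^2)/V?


x^2 + 4h^2 = 1040^2 + 4*2603^2 = 1081600 + 27102436 = 28184036
sqrt(28184036) = 5308.8639
t = 5308.8639 / 2861 = 1.8556 s

1.8556


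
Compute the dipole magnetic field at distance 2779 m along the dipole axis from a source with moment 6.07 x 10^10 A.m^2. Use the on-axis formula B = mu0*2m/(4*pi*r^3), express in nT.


m = 6.07 x 10^10 = 60700000000 A.m^2
2m = 121400000000 A.m^2
r^3 = 2779^3 = 21461775139
B = (4pi*10^-7) * 121400000000 / (4*pi * 21461775139) * 1e9
= 152555.739258 / 269696620438.71 * 1e9
= 565.6568 nT

565.6568


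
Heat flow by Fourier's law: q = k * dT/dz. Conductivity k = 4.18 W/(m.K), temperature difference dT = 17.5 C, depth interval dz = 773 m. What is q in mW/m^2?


q = k * dT / dz * 1000
= 4.18 * 17.5 / 773 * 1000
= 0.094631 * 1000
= 94.6313 mW/m^2

94.6313


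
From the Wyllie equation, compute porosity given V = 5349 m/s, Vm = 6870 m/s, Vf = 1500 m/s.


1/V - 1/Vm = 1/5349 - 1/6870 = 4.139e-05
1/Vf - 1/Vm = 1/1500 - 1/6870 = 0.00052111
phi = 4.139e-05 / 0.00052111 = 0.0794

0.0794


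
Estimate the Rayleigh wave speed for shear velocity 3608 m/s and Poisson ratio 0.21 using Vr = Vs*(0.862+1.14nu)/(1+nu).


Numerator factor = 0.862 + 1.14*0.21 = 1.1014
Denominator = 1 + 0.21 = 1.21
Vr = 3608 * 1.1014 / 1.21 = 3284.17 m/s

3284.17


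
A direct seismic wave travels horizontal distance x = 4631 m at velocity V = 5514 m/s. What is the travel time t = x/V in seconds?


t = x / V
= 4631 / 5514
= 0.8399 s

0.8399


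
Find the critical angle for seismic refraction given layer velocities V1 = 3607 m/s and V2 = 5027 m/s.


V1/V2 = 3607/5027 = 0.717525
theta_c = arcsin(0.717525) = 45.8505 degrees

45.8505


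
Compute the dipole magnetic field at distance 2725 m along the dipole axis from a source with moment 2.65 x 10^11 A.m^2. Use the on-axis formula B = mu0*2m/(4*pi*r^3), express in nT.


m = 2.65 x 10^11 = 265000000000 A.m^2
2m = 530000000000 A.m^2
r^3 = 2725^3 = 20234828125
B = (4pi*10^-7) * 530000000000 / (4*pi * 20234828125) * 1e9
= 666017.642561 / 254278349536.61 * 1e9
= 2619.2464 nT

2619.2464


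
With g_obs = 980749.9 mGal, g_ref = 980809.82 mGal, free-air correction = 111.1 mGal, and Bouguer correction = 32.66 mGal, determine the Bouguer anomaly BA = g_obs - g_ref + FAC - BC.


BA = g_obs - g_ref + FAC - BC
= 980749.9 - 980809.82 + 111.1 - 32.66
= 18.52 mGal

18.52


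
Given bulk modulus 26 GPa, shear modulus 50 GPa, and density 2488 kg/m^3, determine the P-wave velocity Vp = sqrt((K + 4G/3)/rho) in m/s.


First compute the effective modulus:
K + 4G/3 = 26e9 + 4*50e9/3 = 92666666666.67 Pa
Then divide by density:
92666666666.67 / 2488 = 37245444.8017 Pa/(kg/m^3)
Take the square root:
Vp = sqrt(37245444.8017) = 6102.9 m/s

6102.9


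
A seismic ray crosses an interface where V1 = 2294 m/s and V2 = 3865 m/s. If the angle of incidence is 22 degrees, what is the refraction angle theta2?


sin(theta1) = sin(22 deg) = 0.374607
sin(theta2) = V2/V1 * sin(theta1) = 3865/2294 * 0.374607 = 0.631148
theta2 = arcsin(0.631148) = 39.1349 degrees

39.1349


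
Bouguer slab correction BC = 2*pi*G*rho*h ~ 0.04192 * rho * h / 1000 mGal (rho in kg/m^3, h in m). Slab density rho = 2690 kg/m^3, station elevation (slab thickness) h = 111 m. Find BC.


BC = 0.04192 * rho * h / 1000
= 0.04192 * 2690 * 111 / 1000
= 12.5169 mGal

12.5169


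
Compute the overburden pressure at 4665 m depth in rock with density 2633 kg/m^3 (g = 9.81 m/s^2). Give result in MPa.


P = rho * g * z / 1e6
= 2633 * 9.81 * 4665 / 1e6
= 120495690.45 / 1e6
= 120.4957 MPa

120.4957


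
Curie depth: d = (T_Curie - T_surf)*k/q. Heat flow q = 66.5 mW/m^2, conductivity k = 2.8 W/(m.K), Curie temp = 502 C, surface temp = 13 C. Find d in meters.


T_Curie - T_surf = 502 - 13 = 489 C
Convert q to W/m^2: 66.5 mW/m^2 = 0.0665 W/m^2
d = 489 * 2.8 / 0.0665 = 20589.47 m

20589.47


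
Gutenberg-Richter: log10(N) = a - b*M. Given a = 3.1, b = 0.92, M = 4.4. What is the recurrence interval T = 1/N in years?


log10(N) = 3.1 - 0.92*4.4 = -0.948
N = 10^-0.948 = 0.11272
T = 1/N = 1/0.11272 = 8.8716 years

8.8716


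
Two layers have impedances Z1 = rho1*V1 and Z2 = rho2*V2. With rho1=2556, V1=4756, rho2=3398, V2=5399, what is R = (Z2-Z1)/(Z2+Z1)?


Z1 = 2556 * 4756 = 12156336
Z2 = 3398 * 5399 = 18345802
R = (18345802 - 12156336) / (18345802 + 12156336) = 6189466 / 30502138 = 0.2029

0.2029


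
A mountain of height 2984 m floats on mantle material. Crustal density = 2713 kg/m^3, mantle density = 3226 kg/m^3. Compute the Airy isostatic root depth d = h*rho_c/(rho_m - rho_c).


rho_m - rho_c = 3226 - 2713 = 513
d = 2984 * 2713 / 513
= 8095592 / 513
= 15780.88 m

15780.88


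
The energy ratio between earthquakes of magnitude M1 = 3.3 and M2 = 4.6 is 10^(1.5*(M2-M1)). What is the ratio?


M2 - M1 = 4.6 - 3.3 = 1.3
1.5 * 1.3 = 1.95
ratio = 10^1.95 = 89.13

89.13


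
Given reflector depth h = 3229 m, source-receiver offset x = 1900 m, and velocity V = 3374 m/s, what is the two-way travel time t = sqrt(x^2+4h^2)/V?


x^2 + 4h^2 = 1900^2 + 4*3229^2 = 3610000 + 41705764 = 45315764
sqrt(45315764) = 6731.6984
t = 6731.6984 / 3374 = 1.9952 s

1.9952


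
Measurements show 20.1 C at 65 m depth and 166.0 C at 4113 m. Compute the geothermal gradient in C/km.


dT = 166.0 - 20.1 = 145.9 C
dz = 4113 - 65 = 4048 m
gradient = dT/dz * 1000 = 145.9/4048 * 1000 = 36.0425 C/km

36.0425


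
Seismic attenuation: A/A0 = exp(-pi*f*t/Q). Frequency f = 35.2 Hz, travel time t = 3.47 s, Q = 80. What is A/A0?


pi*f*t/Q = pi*35.2*3.47/80 = 4.796584
A/A0 = exp(-4.796584) = 0.008258

0.008258


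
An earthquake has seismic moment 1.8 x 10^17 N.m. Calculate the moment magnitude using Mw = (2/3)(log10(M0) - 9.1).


log10(M0) = log10(1.8 x 10^17) = 17.2553
Mw = 2/3 * (17.2553 - 9.1)
= 2/3 * 8.1553
= 5.44

5.44


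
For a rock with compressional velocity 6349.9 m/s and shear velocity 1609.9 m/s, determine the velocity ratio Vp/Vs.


Vp/Vs = 6349.9 / 1609.9
= 3.9443

3.9443


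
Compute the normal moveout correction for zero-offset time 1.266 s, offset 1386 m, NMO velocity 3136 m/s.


x/Vnmo = 1386/3136 = 0.441964
(x/Vnmo)^2 = 0.195332
t0^2 = 1.602756
sqrt(1.602756 + 0.195332) = 1.340928
dt = 1.340928 - 1.266 = 0.074928

0.074928


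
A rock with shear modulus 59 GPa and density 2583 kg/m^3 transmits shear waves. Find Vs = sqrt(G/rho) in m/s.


Convert G to Pa: G = 59e9 Pa
Compute G/rho = 59e9 / 2583 = 22841656.988
Vs = sqrt(22841656.988) = 4779.29 m/s

4779.29


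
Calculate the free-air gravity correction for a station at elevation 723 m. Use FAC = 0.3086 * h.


FAC = 0.3086 * h
= 0.3086 * 723
= 223.1178 mGal

223.1178


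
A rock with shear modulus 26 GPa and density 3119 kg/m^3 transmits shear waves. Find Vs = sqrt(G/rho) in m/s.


Convert G to Pa: G = 26e9 Pa
Compute G/rho = 26e9 / 3119 = 8336005.1298
Vs = sqrt(8336005.1298) = 2887.21 m/s

2887.21


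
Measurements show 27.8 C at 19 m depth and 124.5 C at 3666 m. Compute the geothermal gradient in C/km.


dT = 124.5 - 27.8 = 96.7 C
dz = 3666 - 19 = 3647 m
gradient = dT/dz * 1000 = 96.7/3647 * 1000 = 26.5149 C/km

26.5149


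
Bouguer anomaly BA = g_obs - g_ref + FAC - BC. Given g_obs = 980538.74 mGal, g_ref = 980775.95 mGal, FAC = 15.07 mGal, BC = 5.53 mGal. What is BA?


BA = g_obs - g_ref + FAC - BC
= 980538.74 - 980775.95 + 15.07 - 5.53
= -227.67 mGal

-227.67


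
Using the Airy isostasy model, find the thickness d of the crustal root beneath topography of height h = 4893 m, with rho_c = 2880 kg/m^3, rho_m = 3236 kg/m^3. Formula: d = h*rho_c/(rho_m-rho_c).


rho_m - rho_c = 3236 - 2880 = 356
d = 4893 * 2880 / 356
= 14091840 / 356
= 39583.82 m

39583.82


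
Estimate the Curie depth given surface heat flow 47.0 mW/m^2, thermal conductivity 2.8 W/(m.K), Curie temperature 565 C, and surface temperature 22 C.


T_Curie - T_surf = 565 - 22 = 543 C
Convert q to W/m^2: 47.0 mW/m^2 = 0.047 W/m^2
d = 543 * 2.8 / 0.047 = 32348.94 m

32348.94


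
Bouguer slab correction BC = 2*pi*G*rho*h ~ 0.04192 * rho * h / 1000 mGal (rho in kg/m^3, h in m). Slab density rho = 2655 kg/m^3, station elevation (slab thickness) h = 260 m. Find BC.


BC = 0.04192 * rho * h / 1000
= 0.04192 * 2655 * 260 / 1000
= 28.9374 mGal

28.9374


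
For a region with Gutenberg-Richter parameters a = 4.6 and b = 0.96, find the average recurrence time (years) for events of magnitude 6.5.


log10(N) = 4.6 - 0.96*6.5 = -1.64
N = 10^-1.64 = 0.022909
T = 1/N = 1/0.022909 = 43.6516 years

43.6516


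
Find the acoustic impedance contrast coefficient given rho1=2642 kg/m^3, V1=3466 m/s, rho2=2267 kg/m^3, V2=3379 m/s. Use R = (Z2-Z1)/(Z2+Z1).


Z1 = 2642 * 3466 = 9157172
Z2 = 2267 * 3379 = 7660193
R = (7660193 - 9157172) / (7660193 + 9157172) = -1496979 / 16817365 = -0.089

-0.089


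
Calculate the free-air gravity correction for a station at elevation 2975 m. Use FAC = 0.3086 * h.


FAC = 0.3086 * h
= 0.3086 * 2975
= 918.085 mGal

918.085


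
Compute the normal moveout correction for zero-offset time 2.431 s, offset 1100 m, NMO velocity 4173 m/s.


x/Vnmo = 1100/4173 = 0.263599
(x/Vnmo)^2 = 0.069485
t0^2 = 5.909761
sqrt(5.909761 + 0.069485) = 2.44525
dt = 2.44525 - 2.431 = 0.01425

0.01425


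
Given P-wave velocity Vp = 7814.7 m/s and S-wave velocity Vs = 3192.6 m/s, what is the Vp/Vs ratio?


Vp/Vs = 7814.7 / 3192.6
= 2.4478

2.4478


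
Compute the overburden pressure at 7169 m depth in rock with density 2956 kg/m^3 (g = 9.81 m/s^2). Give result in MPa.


P = rho * g * z / 1e6
= 2956 * 9.81 * 7169 / 1e6
= 207889242.84 / 1e6
= 207.8892 MPa

207.8892


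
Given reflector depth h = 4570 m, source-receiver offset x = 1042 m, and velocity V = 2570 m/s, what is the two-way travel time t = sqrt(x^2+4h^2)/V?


x^2 + 4h^2 = 1042^2 + 4*4570^2 = 1085764 + 83539600 = 84625364
sqrt(84625364) = 9199.2045
t = 9199.2045 / 2570 = 3.5795 s

3.5795


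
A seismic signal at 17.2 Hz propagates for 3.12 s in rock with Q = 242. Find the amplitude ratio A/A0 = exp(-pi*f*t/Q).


pi*f*t/Q = pi*17.2*3.12/242 = 0.696655
A/A0 = exp(-0.696655) = 0.498249

0.498249


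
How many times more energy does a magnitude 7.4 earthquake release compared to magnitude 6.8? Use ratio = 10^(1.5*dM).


M2 - M1 = 7.4 - 6.8 = 0.6
1.5 * 0.6 = 0.9
ratio = 10^0.9 = 7.94

7.94


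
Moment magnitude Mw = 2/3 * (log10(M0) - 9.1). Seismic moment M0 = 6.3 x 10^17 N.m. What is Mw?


log10(M0) = log10(6.3 x 10^17) = 17.7993
Mw = 2/3 * (17.7993 - 9.1)
= 2/3 * 8.6993
= 5.8

5.8


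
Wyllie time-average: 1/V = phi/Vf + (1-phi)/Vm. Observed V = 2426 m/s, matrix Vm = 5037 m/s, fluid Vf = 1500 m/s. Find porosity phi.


1/V - 1/Vm = 1/2426 - 1/5037 = 0.00021367
1/Vf - 1/Vm = 1/1500 - 1/5037 = 0.00046814
phi = 0.00021367 / 0.00046814 = 0.4564

0.4564


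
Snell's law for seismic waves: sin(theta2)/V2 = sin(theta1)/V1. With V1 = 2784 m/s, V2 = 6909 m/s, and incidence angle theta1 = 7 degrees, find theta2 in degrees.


sin(theta1) = sin(7 deg) = 0.121869
sin(theta2) = V2/V1 * sin(theta1) = 6909/2784 * 0.121869 = 0.302441
theta2 = arcsin(0.302441) = 17.6043 degrees

17.6043


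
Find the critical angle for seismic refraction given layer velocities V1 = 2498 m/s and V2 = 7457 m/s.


V1/V2 = 2498/7457 = 0.334987
theta_c = arcsin(0.334987) = 19.5718 degrees

19.5718


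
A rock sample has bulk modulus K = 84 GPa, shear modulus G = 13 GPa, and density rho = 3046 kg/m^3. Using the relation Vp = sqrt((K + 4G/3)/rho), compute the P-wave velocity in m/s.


First compute the effective modulus:
K + 4G/3 = 84e9 + 4*13e9/3 = 101333333333.33 Pa
Then divide by density:
101333333333.33 / 3046 = 33267673.4515 Pa/(kg/m^3)
Take the square root:
Vp = sqrt(33267673.4515) = 5767.81 m/s

5767.81


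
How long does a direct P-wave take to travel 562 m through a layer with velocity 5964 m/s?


t = x / V
= 562 / 5964
= 0.0942 s

0.0942


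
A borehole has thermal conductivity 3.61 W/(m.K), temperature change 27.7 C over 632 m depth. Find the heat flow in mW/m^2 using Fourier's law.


q = k * dT / dz * 1000
= 3.61 * 27.7 / 632 * 1000
= 0.158223 * 1000
= 158.2231 mW/m^2

158.2231


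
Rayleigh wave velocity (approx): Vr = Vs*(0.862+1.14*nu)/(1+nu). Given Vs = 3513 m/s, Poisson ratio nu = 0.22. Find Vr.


Numerator factor = 0.862 + 1.14*0.22 = 1.1128
Denominator = 1 + 0.22 = 1.22
Vr = 3513 * 1.1128 / 1.22 = 3204.32 m/s

3204.32


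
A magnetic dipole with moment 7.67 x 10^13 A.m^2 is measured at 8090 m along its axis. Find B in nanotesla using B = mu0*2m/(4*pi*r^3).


m = 7.67 x 10^13 = 76700000000000 A.m^2
2m = 153400000000000 A.m^2
r^3 = 8090^3 = 529475129000
B = (4pi*10^-7) * 153400000000000 / (4*pi * 529475129000) * 1e9
= 192768125.22427 / 6653580702099.63 * 1e9
= 28972.0879 nT

28972.0879


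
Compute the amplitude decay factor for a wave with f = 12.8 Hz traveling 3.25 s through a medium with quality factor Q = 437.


pi*f*t/Q = pi*12.8*3.25/437 = 0.299062
A/A0 = exp(-0.299062) = 0.741513

0.741513


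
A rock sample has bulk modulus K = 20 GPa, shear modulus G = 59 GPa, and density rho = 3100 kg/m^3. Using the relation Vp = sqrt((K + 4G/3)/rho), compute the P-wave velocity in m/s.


First compute the effective modulus:
K + 4G/3 = 20e9 + 4*59e9/3 = 98666666666.67 Pa
Then divide by density:
98666666666.67 / 3100 = 31827956.9892 Pa/(kg/m^3)
Take the square root:
Vp = sqrt(31827956.9892) = 5641.63 m/s

5641.63


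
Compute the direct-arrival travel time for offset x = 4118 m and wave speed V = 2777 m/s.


t = x / V
= 4118 / 2777
= 1.4829 s

1.4829


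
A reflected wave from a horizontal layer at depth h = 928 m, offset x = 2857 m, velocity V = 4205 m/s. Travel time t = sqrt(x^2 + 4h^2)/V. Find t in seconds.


x^2 + 4h^2 = 2857^2 + 4*928^2 = 8162449 + 3444736 = 11607185
sqrt(11607185) = 3406.9319
t = 3406.9319 / 4205 = 0.8102 s

0.8102


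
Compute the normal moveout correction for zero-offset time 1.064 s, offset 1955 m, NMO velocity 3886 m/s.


x/Vnmo = 1955/3886 = 0.503088
(x/Vnmo)^2 = 0.253098
t0^2 = 1.132096
sqrt(1.132096 + 0.253098) = 1.176942
dt = 1.176942 - 1.064 = 0.112942

0.112942


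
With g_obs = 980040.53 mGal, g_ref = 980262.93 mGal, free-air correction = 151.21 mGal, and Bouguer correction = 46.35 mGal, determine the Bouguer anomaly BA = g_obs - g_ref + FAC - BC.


BA = g_obs - g_ref + FAC - BC
= 980040.53 - 980262.93 + 151.21 - 46.35
= -117.54 mGal

-117.54


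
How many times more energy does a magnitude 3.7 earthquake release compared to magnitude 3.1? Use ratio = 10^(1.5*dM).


M2 - M1 = 3.7 - 3.1 = 0.6
1.5 * 0.6 = 0.9
ratio = 10^0.9 = 7.94

7.94


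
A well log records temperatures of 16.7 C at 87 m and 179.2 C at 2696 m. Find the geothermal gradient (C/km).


dT = 179.2 - 16.7 = 162.5 C
dz = 2696 - 87 = 2609 m
gradient = dT/dz * 1000 = 162.5/2609 * 1000 = 62.2844 C/km

62.2844


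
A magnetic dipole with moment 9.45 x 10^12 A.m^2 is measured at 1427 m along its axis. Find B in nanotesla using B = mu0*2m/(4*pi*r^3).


m = 9.45 x 10^12 = 9450000000000 A.m^2
2m = 18900000000000 A.m^2
r^3 = 1427^3 = 2905841483
B = (4pi*10^-7) * 18900000000000 / (4*pi * 2905841483) * 1e9
= 23750440.461139 / 36515881021.96 * 1e9
= 650414.0061 nT

650414.0061


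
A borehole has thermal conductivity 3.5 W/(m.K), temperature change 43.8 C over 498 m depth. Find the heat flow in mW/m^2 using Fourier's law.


q = k * dT / dz * 1000
= 3.5 * 43.8 / 498 * 1000
= 0.307831 * 1000
= 307.8313 mW/m^2

307.8313


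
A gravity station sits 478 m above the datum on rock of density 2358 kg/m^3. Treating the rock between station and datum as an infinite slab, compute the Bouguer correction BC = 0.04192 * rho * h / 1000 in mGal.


BC = 0.04192 * rho * h / 1000
= 0.04192 * 2358 * 478 / 1000
= 47.249 mGal

47.249


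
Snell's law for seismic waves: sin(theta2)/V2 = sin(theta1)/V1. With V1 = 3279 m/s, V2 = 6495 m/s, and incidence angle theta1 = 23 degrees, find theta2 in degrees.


sin(theta1) = sin(23 deg) = 0.390731
sin(theta2) = V2/V1 * sin(theta1) = 6495/3279 * 0.390731 = 0.773955
theta2 = arcsin(0.773955) = 50.7104 degrees

50.7104


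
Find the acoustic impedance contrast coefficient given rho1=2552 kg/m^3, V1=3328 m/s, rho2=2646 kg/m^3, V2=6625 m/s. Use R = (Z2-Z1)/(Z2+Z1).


Z1 = 2552 * 3328 = 8493056
Z2 = 2646 * 6625 = 17529750
R = (17529750 - 8493056) / (17529750 + 8493056) = 9036694 / 26022806 = 0.3473

0.3473


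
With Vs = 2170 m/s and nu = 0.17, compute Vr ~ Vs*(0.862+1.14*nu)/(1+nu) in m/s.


Numerator factor = 0.862 + 1.14*0.17 = 1.0558
Denominator = 1 + 0.17 = 1.17
Vr = 2170 * 1.0558 / 1.17 = 1958.19 m/s

1958.19


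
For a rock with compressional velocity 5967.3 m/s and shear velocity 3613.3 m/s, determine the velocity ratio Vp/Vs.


Vp/Vs = 5967.3 / 3613.3
= 1.6515

1.6515


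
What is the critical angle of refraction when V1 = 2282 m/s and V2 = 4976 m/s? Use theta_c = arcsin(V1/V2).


V1/V2 = 2282/4976 = 0.458601
theta_c = arcsin(0.458601) = 27.2969 degrees

27.2969


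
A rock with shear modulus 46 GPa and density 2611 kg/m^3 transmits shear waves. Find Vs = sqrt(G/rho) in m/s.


Convert G to Pa: G = 46e9 Pa
Compute G/rho = 46e9 / 2611 = 17617770.969
Vs = sqrt(17617770.969) = 4197.35 m/s

4197.35


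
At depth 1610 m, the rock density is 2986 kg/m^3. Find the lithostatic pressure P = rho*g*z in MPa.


P = rho * g * z / 1e6
= 2986 * 9.81 * 1610 / 1e6
= 47161182.6 / 1e6
= 47.1612 MPa

47.1612
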